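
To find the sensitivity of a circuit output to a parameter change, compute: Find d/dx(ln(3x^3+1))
Chain rule: d/dx[ln(u)] = u'/u where u = 3x^3 + 1
u' = 9x^2

Answer: (9x^2)/(3x^3 + 1)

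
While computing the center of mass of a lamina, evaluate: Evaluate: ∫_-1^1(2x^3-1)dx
Step 1: Find antiderivative F(x) = (1/2)x^4 - x
Step 2: F(1) - F(-1) = -1/2 - (3/2) = -2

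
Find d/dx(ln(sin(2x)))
Chain rule: d/dx[ln(u)] = u'/u where u = sin(2x)
u' = 2cos(2x)

Answer: (2cos(2x))/(sin(2x))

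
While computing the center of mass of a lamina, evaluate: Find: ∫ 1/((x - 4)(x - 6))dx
Partial fractions: 1/((x-4)(x-6))=A/(x-4)+B/(x-6)
A=-1/2, B=1/2
∫ [-1/2· 1/(x-4)+1/2· 1/(x-6)] dx
=(1/2)[ln|x-6| - ln|x-4|]+C

Answer: (1/2)·ln|(x-6)/(x-4)|+C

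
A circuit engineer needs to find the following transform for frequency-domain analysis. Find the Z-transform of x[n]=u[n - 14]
Using the time-shift property: Z{u[n-14]} = z^(-14) * z/(z-1)
= z^(-13)/(z-1)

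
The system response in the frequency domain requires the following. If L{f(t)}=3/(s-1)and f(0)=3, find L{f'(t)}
L{f'(t)} = s·F(s) - f(0) = 3s/(s-1) - 3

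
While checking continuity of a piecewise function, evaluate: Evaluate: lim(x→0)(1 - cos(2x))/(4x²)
Using 1-cos(u) ≈ u²/2 for small u:
(1-cos(2x)) ≈ (2x)²/2=4x²/2
So limit=4/(2·4)=1/2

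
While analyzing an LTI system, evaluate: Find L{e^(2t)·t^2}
First shifting: L{e^(at)f(t)}=F(s-a)
L{t^2}=2/s^3
Shift s → s-2: 2/(s-2)^3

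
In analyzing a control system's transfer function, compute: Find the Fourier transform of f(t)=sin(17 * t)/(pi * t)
sin(W * t)/(pi * t) = (W/pi) * sinc(W * t/pi) is the impulse response of the ideal low-pass filter with cutoff W (here W = 17).
Its Fourier transform is a rectangular function:
F(omega) = 1 for |omega| < 17, 0 otherwise

Answer: rect(omega/34) [i.e., 1 for |omega| < 17, 0 otherwise]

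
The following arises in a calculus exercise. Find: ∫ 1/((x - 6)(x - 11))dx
Partial fractions: 1/((x-6)(x-11)) = A/(x-6) + B/(x-11)
A = -1/5, B = 1/5
∫ [-1/5· 1/(x-6) + 1/5· 1/(x-11)] dx
= (1/5)[ln|x-11| - ln|x-6|] + C

Answer: (1/5)·ln|(x-11)/(x-6)| + C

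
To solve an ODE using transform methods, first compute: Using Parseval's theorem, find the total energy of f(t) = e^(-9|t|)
Parseval's theorem: E=integral |f(t)|^2 dt=(1/2pi) integral |F(omega)|^2 domega
E=integral_{-inf}^{inf} e^(-18|t|) dt=2 * integral_0^inf e^(-18t) dt=2/(2 * 9)=1/9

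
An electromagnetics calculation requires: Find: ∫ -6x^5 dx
Using power rule: ∫ -6x^5 dx=-6/6 x^6+C=-x^6+C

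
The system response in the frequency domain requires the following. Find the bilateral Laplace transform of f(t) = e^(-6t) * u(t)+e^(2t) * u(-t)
For e^(-6t) * u(t): L = 1/(s + 6), Re(s) > -6
For e^(2t) * u(-t): L = -1/(s-2), Re(s) < 2
Combined: F(s) = 1/(s + 6) - 1/(s-2), -6 < Re(s) < 2

Answer: 1/(s + 6) - 1/(s-2), ROC: -6 < Re(s) < 2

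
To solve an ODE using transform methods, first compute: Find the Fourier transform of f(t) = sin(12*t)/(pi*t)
sin(W * t)/(pi * t) = (W/pi) * sinc(W * t/pi) is the impulse response of the ideal low-pass filter with cutoff W (here W = 12).
Its Fourier transform is a rectangular function:
F(omega) = 1 for |omega| < 12, 0 otherwise

Answer: rect(omega/24) [i.e., 1 for |omega| < 12, 0 otherwise]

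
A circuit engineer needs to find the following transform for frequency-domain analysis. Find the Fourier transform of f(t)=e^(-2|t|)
Using the standard pair: F{e^(-a|t|)}=2a/(a^2+omega^2)
With a=2: F(omega)=4/(4+omega^2)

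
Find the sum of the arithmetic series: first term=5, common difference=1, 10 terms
Last term: a_n = 5 + (10 - 1)·1 = 14
Sum = n(a_1 + a_n)/2 = 10(5 + 14)/2 = 95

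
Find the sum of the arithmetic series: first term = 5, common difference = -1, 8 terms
Last term: a_n=5 + (8 - 1)·-1=-2
Sum=n(a_1 + a_n)/2=8(5 + (-2))/2=12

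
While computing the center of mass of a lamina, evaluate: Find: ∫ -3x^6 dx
Using power rule: ∫ -3x^6 dx = -3/7 x^7+C = (-3/7)x^7+C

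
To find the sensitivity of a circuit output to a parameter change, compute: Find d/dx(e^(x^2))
Chain rule: d/dx[e^u]=e^u · u' where u=x^2
u'=2x

Answer: 2x·e^(x^2)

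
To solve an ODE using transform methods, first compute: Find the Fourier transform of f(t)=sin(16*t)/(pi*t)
sin(W*t)/(pi*t) = (W/pi)*sinc(W*t/pi) is the impulse response of the ideal low-pass filter with cutoff W (here W = 16).
Its Fourier transform is a rectangular function:
F(omega) = 1 for |omega| < 16, 0 otherwise

Answer: rect(omega/32) [i.e., 1 for |omega| < 16, 0 otherwise]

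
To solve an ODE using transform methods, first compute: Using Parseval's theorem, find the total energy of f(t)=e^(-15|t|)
Parseval's theorem: E = integral |f(t)|^2 dt = (1/2pi) integral |F(omega)|^2 domega
E = integral_{-inf}^{inf} e^(-30|t|) dt = 2 * integral_0^inf e^(-30t) dt = 2/(2 * 15) = 1/15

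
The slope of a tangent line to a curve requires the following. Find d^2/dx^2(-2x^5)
Apply power rule 2 times:
d^1: -10x^4
d^2: -40x^3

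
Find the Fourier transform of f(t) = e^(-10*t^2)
The Fourier transform of a Gaussian e^(-a*t^2) is sqrt(pi/a)*e^(-omega^2/(4a)).
With a = 10: F(omega) = sqrt(pi/10)*e^(-omega^2/40)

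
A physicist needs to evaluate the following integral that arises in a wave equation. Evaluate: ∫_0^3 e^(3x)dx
Antiderivative: (1/3)e^(3x)
Evaluate: (1/3)(e^9 - 1)

Answer: (e^9 - 1)/3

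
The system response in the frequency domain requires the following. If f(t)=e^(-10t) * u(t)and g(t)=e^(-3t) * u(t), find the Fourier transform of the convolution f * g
By the convolution theorem: F{f*g} = F(omega)*G(omega)
F(omega) = 1/(10+j*omega), G(omega) = 1/(3+j*omega)
F{f*g} = 1/((10+j*omega)(3+j*omega))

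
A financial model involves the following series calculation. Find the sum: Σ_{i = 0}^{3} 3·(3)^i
Geometric series: S=a(1 - r^n)/(1 - r)
a=3, r=3, n=4
S=3(1-81)/-2=120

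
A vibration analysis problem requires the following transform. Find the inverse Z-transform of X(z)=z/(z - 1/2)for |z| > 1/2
Standard pair: z/(z-a) <-> a^n*u[n] for causal signals
With a = 1/2: x[n] = (1/2)^n*u[n]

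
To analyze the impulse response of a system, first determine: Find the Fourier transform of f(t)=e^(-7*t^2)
The Fourier transform of a Gaussian e^(-a*t^2) is sqrt(pi/a)*e^(-omega^2/(4a)).
With a=7: F(omega)=sqrt(pi/7)*e^(-omega^2/28)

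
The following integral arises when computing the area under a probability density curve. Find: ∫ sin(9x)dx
Using substitution u = 9x: ∫ sin(u) du/9 = -cos(u)/9+C

Answer: (-1/9)cos(9x)+C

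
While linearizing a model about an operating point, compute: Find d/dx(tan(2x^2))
Chain rule: d/dx[tan(u)]=sec²(u)·u' where u=2x^2
u'=4x

Answer: 4x·sec²(2x^2)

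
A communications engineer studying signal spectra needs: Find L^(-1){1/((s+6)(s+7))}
Partial fractions: 1/((s + 6)(s + 7))=A/(s + 6) + B/(s + 7)
Cover-up: A=1/(s + 7)|_{s=-6}=1; B=1/(s + 6)|_{s=-7}=-1
L^(-1)=e^(-6t) - e^(-7t)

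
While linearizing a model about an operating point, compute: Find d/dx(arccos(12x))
d/dx[arccos(u)]=-u'/√(1-u²), u=12x, u'=12

Answer: -12/√(1 - 144x²)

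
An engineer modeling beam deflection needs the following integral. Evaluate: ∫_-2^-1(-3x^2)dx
Step 1: Find antiderivative F(x)=-x^3
Step 2: F(-1) - F(-2)=1 - (8)=-7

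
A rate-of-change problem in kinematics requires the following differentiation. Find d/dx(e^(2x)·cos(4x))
Product rule: (fg)'=f'g + fg'
f=e^(2x), f'=2·e^(2x)
g=cos(4x), g'=-4·sin(4x)

Answer: 2·e^(2x)·cos(4x) - 4·e^(2x)·sin(4x)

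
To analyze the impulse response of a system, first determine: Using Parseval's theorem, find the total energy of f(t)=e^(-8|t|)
Parseval's theorem: E=integral |f(t)|^2 dt=(1/2pi) integral |F(omega)|^2 domega
E=integral_{-inf}^{inf} e^(-16|t|) dt=2*integral_0^inf e^(-16t) dt=2/(2*8)=1/8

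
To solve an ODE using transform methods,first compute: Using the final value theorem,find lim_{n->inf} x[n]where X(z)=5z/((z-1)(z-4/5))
Final value theorem: lim x[n]=lim_{z->1} (z-1) * X(z)
(z-1) * X(z)=5z/(z-4/5)
As z->1: 5/(1 - 4/5)=5/(1/5)=25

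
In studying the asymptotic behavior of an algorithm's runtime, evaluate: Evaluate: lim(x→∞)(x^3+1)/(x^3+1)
Divide numerator and denominator by x^3:
lim (1+1/x^3)/(1+1/x^3)=1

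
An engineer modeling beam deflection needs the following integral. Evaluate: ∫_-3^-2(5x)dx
Step 1: Find antiderivative F(x) = (5/2)x^2
Step 2: F(-2) - F(-3) = 10 - (45/2) = -25/2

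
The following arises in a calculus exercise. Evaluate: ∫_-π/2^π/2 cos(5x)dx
Antiderivative: sin(5x)/5
Evaluate at bounds: [sin(5·π/2)/5] - [sin(5·-π/2)/5]
=((1) - (-1))/5=2/5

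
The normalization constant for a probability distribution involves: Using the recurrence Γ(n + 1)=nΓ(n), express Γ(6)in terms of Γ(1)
Γ(6) = 5Γ(5) = 5·4Γ(4) = ... = 5!·Γ(1) = 120·Γ(1)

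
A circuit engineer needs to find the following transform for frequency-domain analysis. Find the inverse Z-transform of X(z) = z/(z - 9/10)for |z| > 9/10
Standard pair: z/(z-a) <-> a^n*u[n] for causal signals
With a=9/10: x[n]=(9/10)^n*u[n]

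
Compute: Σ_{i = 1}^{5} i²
Using formula: Σ i^2=n(n + 1)(2n + 1)/6=5·6·11/6=55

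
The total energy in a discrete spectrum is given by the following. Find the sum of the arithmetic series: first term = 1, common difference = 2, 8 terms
Last term: a_n = 1 + (8 - 1)·2 = 15
Sum = n(a_1 + a_n)/2 = 8(1 + 15)/2 = 64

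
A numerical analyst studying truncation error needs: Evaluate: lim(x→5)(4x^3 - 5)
Polynomial is continuous, so substitute x = 5:
4·5^3-5 = 495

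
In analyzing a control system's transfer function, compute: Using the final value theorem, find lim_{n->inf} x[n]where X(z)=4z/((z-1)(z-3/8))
Final value theorem: lim x[n]=lim_{z->1} (z-1)*X(z)
(z-1)*X(z)=4z/(z-3/8)
As z->1: 4/(1 - 3/8)=4/(5/8)=32/5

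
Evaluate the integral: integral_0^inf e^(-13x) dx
integral_0^inf e^(-13x) dx=[-1/13*e^(-13x)]_0^inf
=0 - (-1/13)=1/13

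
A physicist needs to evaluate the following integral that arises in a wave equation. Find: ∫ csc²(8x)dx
Since d/dx[-cot(8x)] = 8csc²(8x), integral = -cot(8x)/8 + C

Answer: (-1/8)cot(8x) + C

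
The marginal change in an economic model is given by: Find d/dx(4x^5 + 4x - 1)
Power rule: d/dx(ax^n)=n·a·x^(n-1)
Term by term: 20·x^4 + 4

Answer: 20x^4 + 4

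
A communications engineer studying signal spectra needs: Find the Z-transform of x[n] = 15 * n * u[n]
Z{n * u[n]}=z/(z-1)^2
By linearity: Z{15 * n * u[n]}=15z/(z-1)^2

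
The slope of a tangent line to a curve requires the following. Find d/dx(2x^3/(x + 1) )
Quotient rule: (f/g)' = (f'g - fg')/g²
f = 2x^3, f' = 6x^2
g = x + 1, g' = 1

Answer: (6x^2·(x + 1) - 2x^3)/(x + 1)²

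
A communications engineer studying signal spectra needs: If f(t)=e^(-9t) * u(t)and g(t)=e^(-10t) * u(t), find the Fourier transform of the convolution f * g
By the convolution theorem: F{f * g} = F(omega) * G(omega)
F(omega) = 1/(9 + j * omega), G(omega) = 1/(10 + j * omega)
F{f * g} = 1/((9 + j * omega)(10 + j * omega))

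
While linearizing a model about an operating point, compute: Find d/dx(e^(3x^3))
Chain rule: d/dx[e^u] = e^u · u' where u = 3x^3
u' = 9x^2

Answer: 9x^2·e^(3x^3)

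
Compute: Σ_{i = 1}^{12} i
Using formula: Σ i^1=n(n+1)/2=12·13/2=78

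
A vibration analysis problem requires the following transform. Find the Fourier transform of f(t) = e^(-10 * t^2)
The Fourier transform of a Gaussian e^(-a * t^2) is sqrt(pi/a) * e^(-omega^2/(4a)).
With a=10: F(omega)=sqrt(pi/10) * e^(-omega^2/40)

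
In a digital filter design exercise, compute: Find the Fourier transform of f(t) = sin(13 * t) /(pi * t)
sin(W*t)/(pi*t)=(W/pi)*sinc(W*t/pi) is the impulse response of the ideal low-pass filter with cutoff W (here W=13).
Its Fourier transform is a rectangular function:
F(omega)=1 for |omega| < 13, 0 otherwise

Answer: rect(omega/26) [i.e., 1 for |omega| < 13, 0 otherwise]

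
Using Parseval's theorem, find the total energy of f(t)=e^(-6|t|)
Parseval's theorem: E=integral |f(t)|^2 dt=(1/2pi) integral |F(omega)|^2 domega
E=integral_{-inf}^{inf} e^(-12|t|) dt=2*integral_0^inf e^(-12t) dt=2/(2*6)=1/6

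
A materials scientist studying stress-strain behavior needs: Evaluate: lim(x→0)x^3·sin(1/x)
Squeeze theorem: -|x^3| ≤ x^3·sin(1/x) ≤ |x^3|
Since x^3 → 0 as x → 0, by squeeze theorem the limit is 0

Answer: 0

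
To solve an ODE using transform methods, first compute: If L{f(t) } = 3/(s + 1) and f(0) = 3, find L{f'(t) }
L{f'(t)} = s·F(s) - f(0) = 3s/(s+1)-3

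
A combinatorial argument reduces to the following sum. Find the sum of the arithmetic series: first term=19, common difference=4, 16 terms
Last term: a_n = 19+(16-1)·4 = 79
Sum = n(a_1+a_n)/2 = 16(19+79)/2 = 784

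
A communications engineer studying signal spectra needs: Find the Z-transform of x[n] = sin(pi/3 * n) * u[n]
Z{sin(w0 * n) * u[n]}=z * sin(w0)/(z^2-2z * cos(w0)+1)
With w0=pi/3: X(z)=z * sin(pi/3)/(z^2-2z * cos(pi/3)+1)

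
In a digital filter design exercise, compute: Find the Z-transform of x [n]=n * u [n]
Standard pair: Z{n*u[n]}=z/(z-1)^2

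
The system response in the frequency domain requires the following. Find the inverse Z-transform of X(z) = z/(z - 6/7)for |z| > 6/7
Standard pair: z/(z-a) <-> a^n*u[n] for causal signals
With a = 6/7: x[n] = (6/7)^n*u[n]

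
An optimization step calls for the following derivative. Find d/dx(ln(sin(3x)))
Chain rule: d/dx[ln(u)]=u'/u where u=sin(3x)
u'=3cos(3x)

Answer: (3cos(3x))/(sin(3x))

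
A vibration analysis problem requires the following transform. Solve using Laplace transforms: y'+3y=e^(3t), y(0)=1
Take L: sY - 1+3Y=1/(s-3)
Y(s+3)=1/(s-3)+1
Y=1/((s-3)(s+3))+1/(s+3)
Partial fractions: 1/((s-3)(s+3))=(1/6)/(s-3) - (1/6)/(s+3)
So Y=(1/6)/(s-3)+(5/6)/(s+3)
Inverse Laplace transform (L^(-1){1/(s-3)}=e^(3t), L^(-1){1/(s+3)}=e^(-3t)):

Answer: y(t)=(1/6)·e^(3t)+(5/6)·e^(-3t)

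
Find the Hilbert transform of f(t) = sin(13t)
The Hilbert transform shifts each frequency component by -pi/2.
H{sin(wt)} = -cos(wt)
With w = 13: H{sin(13t)} = -cos(13t)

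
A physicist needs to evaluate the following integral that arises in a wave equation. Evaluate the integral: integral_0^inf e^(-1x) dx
integral_0^inf e^(-1x) dx = [-1/1 * e^(-1x)]_0^inf
= 0 - (-1/1) = 1/1

Answer: 1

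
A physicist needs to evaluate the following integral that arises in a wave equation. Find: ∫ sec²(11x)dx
Since d/dx[tan(11x)] = 11sec²(11x), integral = tan(11x)/11+C

Answer: (1/11)tan(11x)+C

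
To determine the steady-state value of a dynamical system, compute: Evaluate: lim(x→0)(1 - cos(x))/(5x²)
Using 1-cos(u) ≈ u²/2 for small u:
(1-cos(x)) ≈ (x)²/2=1x²/2
So limit=1/(2·5)=1/10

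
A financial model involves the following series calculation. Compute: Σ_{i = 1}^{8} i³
Using formula: Σ i^3 = [n(n+1)/2]² = [8·9/2]² = 1296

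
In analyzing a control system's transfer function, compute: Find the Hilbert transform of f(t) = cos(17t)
The Hilbert transform shifts each frequency component by -pi/2.
H{cos(wt)}=sin(wt)
With w=17: H{cos(17t)}=sin(17t)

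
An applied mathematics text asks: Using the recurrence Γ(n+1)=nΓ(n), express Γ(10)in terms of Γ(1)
Γ(10)=9Γ(9)=9·8Γ(8)=...=9!·Γ(1)=362880·Γ(1)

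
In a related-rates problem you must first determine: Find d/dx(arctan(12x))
d/dx[arctan(u)] = u'/(1 + u²), u = 12x, u' = 12

Answer: 12/(1 + 144x²)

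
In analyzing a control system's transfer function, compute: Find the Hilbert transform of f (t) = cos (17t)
The Hilbert transform shifts each frequency component by -pi/2.
H{cos(wt)} = sin(wt)
With w = 17: H{cos(17t)} = sin(17t)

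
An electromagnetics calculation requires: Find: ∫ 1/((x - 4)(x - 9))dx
Partial fractions: 1/((x-4)(x-9))=A/(x-4) + B/(x-9)
A=-1/5, B=1/5
∫ [-1/5· 1/(x-4) + 1/5· 1/(x-9)] dx
=(1/5)[ln|x-9| - ln|x-4|] + C

Answer: (1/5)·ln|(x-9)/(x-4)| + C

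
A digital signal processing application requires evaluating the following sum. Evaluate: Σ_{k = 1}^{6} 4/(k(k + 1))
Partial fractions: 4/(k(k + 1))=4/k - 4/(k + 1)
Telescoping sum: 4(1 - 1/7)=4·6/7

Answer: 24/7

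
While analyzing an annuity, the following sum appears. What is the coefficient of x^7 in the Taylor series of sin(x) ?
sin(x)=Σ (-1)^k x^(2k + 1)/(2k + 1)!
For x^7: (-1)^3/7!=-1/5040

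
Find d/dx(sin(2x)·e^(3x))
Product rule: (fg)'=f'g+fg'
f=sin(2x), f'=2·cos(2x)
g=e^(3x), g'=3·e^(3x)

Answer: 2·cos(2x)·e^(3x)+3·sin(2x)·e^(3x)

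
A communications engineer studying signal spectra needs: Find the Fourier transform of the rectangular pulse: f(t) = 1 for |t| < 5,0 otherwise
F(omega)=integral from -5 to 5 of e^(-j*omega*t) dt
=2*sin(5*omega)/omega=10*sinc(5*omega/pi)

Answer: 2*sin(5*omega)/omega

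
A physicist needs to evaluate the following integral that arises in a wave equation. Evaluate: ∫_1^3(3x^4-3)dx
Step 1: Find antiderivative F(x)=(3/5)x^5 - 3x
Step 2: F(3) - F(1)=684/5 - (-12/5)=696/5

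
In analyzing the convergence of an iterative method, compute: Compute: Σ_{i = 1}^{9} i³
Using formula: Σ i^3=[n(n+1)/2]²=[9·10/2]²=2025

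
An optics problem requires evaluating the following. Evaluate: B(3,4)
B(x,y) = Γ(x)Γ(y)/Γ(x + y) = (x-1)!(y-1)!/(x + y-1)!
B(3,4) = 2!·3!/6! = 1/60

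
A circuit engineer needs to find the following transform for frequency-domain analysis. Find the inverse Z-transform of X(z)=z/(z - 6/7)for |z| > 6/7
Standard pair: z/(z-a) <-> a^n*u[n] for causal signals
With a=6/7: x[n]=(6/7)^n*u[n]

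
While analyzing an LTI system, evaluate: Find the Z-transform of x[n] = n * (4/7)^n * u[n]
Using the property Z{n*a^n*u[n]} = az/(z-a)^2
With a = 4/7: X(z) = (4/7)z/(z - 4/7)^2, |z| > 4/7

Answer: (4/7)z/(z - 4/7)^2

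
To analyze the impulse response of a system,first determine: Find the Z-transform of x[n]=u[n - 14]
Using the time-shift property: Z{u[n-14]}=z^(-14) * z/(z-1)
=z^(-13)/(z-1)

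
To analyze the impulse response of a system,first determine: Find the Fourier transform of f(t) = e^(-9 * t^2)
The Fourier transform of a Gaussian e^(-a * t^2) is sqrt(pi/a) * e^(-omega^2/(4a)).
With a=9: F(omega)=sqrt(pi)/3 * e^(-omega^2/36)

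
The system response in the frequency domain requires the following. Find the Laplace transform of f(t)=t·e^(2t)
L{t·e^(at)}=1/(s-a)²
L{t·e^(2t)}=1/(s-2)²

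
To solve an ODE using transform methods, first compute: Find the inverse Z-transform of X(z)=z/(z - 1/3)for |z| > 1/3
Standard pair: z/(z-a) <-> a^n*u[n] for causal signals
With a = 1/3: x[n] = (1/3)^n*u[n]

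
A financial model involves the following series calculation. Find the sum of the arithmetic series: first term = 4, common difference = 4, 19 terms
Last term: a_n=4 + (19 - 1)·4=76
Sum=n(a_1 + a_n)/2=19(4 + 76)/2=760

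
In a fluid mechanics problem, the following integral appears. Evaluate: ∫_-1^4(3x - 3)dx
Step 1: Find antiderivative F(x) = (3/2)x^2-3x
Step 2: F(4) - F(-1) = 12 - (9/2) = 15/2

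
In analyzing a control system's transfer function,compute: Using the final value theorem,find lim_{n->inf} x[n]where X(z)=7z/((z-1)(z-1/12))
Final value theorem: lim x[n] = lim_{z->1} (z-1) * X(z)
(z-1) * X(z) = 7z/(z-1/12)
As z->1: 7/(1 - 1/12) = 7/(11/12) = 84/11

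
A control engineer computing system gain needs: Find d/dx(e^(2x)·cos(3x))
Product rule: (fg)' = f'g+fg'
f = e^(2x), f' = 2·e^(2x)
g = cos(3x), g' = -3·sin(3x)

Answer: 2·e^(2x)·cos(3x)-3·e^(2x)·sin(3x)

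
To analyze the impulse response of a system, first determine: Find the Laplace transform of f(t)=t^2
L{t^n} = n!/s^(n + 1)
L{t^2} = 2!/s^3 = 2/s^3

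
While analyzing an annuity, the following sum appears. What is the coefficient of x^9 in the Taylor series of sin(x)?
sin(x) = Σ (-1)^k x^(2k+1)/(2k+1)!
For x^9: (-1)^4/9! = 1/362880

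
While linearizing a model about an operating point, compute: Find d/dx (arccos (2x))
d/dx[arccos(u)]=-u'/√(1-u²), u=2x, u'=2

Answer: -2/√(1 - 4x²)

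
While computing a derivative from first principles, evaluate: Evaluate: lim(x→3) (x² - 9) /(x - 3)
Factor: (x² - 9) = (x-3)(x + 3)
Cancel (x-3): lim(x→3) (x + 3) = 6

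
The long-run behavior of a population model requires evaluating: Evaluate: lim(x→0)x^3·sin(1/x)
Squeeze theorem: -|x^3| ≤ x^3·sin(1/x) ≤ |x^3|
Since x^3 → 0 as x → 0, by squeeze theorem the limit is 0

Answer: 0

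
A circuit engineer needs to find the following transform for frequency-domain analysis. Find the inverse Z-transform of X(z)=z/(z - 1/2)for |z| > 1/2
Standard pair: z/(z-a) <-> a^n*u[n] for causal signals
With a=1/2: x[n]=(1/2)^n*u[n]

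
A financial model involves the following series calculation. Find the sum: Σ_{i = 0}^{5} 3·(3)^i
Geometric series: S=a(1 - r^n)/(1 - r)
a=3, r=3, n=6
S=3(1 - 729)/-2=1092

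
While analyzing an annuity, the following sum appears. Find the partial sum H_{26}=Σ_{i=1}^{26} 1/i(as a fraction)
H_26=1+1/2+1/3+...+1/26
=34395742267/8923714800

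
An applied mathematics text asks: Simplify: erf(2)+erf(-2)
erf is odd: erf(-2) = -erf(2)
erf(2)+erf(-2) = erf(2) - erf(2) = 0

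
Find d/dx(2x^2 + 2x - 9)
Power rule: d/dx(ax^n) = n·a·x^(n-1)
Term by term: 4·x+2

Answer: 4x+2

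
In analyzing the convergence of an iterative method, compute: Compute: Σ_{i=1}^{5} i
Using formula: Σ i^1=n(n+1)/2=5·6/2=15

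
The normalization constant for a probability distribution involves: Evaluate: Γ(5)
Γ(n)=(n-1)! for positive integers
Γ(5)=4!=24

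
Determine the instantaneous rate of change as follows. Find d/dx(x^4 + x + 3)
Power rule: d/dx(ax^n) = n·a·x^(n-1)
Term by term: 4·x^3+1

Answer: 4x^3+1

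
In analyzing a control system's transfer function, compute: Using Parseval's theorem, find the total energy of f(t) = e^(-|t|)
Parseval's theorem: E=integral |f(t)|^2 dt=(1/2pi) integral |F(omega)|^2 domega
E=integral_{-inf}^{inf} e^(-2|t|) dt=2*integral_0^inf e^(-2t) dt=2/(2*1)=1/1

Answer: 1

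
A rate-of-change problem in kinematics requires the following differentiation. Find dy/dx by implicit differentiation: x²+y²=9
Differentiate both sides: 2x+2y·(dy/dx)=0
Solve: dy/dx=-2x/(2y)=-x/y

Answer: dy/dx=-x/y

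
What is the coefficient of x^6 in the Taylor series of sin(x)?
sin(x) has only odd powers. Coefficient of x^6 = 0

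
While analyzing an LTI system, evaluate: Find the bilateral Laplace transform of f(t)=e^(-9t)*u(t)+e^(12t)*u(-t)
For e^(-9t) * u(t): L=1/(s + 9), Re(s) > -9
For e^(12t) * u(-t): L=-1/(s-12), Re(s) < 12
Combined: F(s)=1/(s + 9) - 1/(s-12), -9 < Re(s) < 12

Answer: 1/(s + 9) - 1/(s-12), ROC: -9 < Re(s) < 12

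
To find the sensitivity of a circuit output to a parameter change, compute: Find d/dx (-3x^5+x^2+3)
Power rule: d/dx(ax^n) = n·a·x^(n-1)
Term by term: -15·x^4 + 2·x

Answer: -15x^4 + 2x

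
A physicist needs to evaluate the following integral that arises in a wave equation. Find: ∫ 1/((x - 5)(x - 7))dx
Partial fractions: 1/((x-5)(x-7)) = A/(x-5) + B/(x-7)
A = -1/2, B = 1/2
∫ [-1/2· 1/(x-5) + 1/2· 1/(x-7)] dx
= (1/2)[ln|x-7| - ln|x-5|] + C

Answer: (1/2)·ln|(x-7)/(x-5)| + C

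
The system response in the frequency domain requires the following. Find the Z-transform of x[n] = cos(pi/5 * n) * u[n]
Z{cos(w0 * n) * u[n]} = z(z - cos(w0))/(z^2-2z * cos(w0)+1)
With w0 = pi/5: X(z) = z(z - cos(pi/5))/(z^2-2z * cos(pi/5)+1)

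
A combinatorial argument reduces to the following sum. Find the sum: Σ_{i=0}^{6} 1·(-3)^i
Geometric series: S = a(1 - r^n)/(1 - r)
a = 1, r = -3, n = 7
S = 1(1+2187)/4 = 547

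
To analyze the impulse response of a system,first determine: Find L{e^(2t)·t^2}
First shifting: L{e^(at)f(t)}=F(s-a)
L{t^2}=2/s^3
Shift s → s-2: 2/(s-2)^3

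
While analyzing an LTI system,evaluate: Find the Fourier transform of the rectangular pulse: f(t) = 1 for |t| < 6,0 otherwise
F(omega) = integral from -6 to 6 of e^(-j*omega*t) dt
= 2*sin(6*omega)/omega = 12*sinc(6*omega/pi)

Answer: 2*sin(6*omega)/omega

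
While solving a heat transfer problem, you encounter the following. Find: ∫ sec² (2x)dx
Since d/dx[tan(2x)] = 2sec²(2x), integral = tan(2x)/2 + C

Answer: (1/2)tan(2x) + C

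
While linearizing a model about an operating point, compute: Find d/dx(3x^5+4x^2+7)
Power rule: d/dx(ax^n)=n·a·x^(n-1)
Term by term: 15·x^4+8·x

Answer: 15x^4+8x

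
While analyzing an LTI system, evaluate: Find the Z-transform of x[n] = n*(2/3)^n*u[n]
Using the property Z{n * a^n * u[n]} = az/(z-a)^2
With a = 2/3: X(z) = (2/3)z/(z - 2/3)^2, |z| > 2/3

Answer: (2/3)z/(z - 2/3)^2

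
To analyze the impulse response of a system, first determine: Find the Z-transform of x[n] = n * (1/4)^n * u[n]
Using the property Z{n * a^n * u[n]}=az/(z-a)^2
With a=1/4: X(z)=(1/4)z/(z - 1/4)^2, |z| > 1/4

Answer: (1/4)z/(z - 1/4)^2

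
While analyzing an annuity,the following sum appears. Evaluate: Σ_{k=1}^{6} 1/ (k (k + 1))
Partial fractions: 1/(k(k+1))=1/k - 1/(k+1)
Telescoping sum: 1(1-1/7)=1·6/7

Answer: 6/7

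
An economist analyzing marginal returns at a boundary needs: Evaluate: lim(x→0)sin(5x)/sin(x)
sin(u) ≈ u for small u:
sin(5x)/sin(x) ≈ 5x/(x) = 5/1

Answer: 5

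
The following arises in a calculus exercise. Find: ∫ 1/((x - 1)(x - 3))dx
Partial fractions: 1/((x-1)(x-3)) = A/(x-1)+B/(x-3)
A = -1/2, B = 1/2
∫ [-1/2· 1/(x-1)+1/2· 1/(x-3)] dx
= (1/2)[ln|x-3| - ln|x-1|]+C

Answer: (1/2)·ln|(x-3)/(x-1)|+C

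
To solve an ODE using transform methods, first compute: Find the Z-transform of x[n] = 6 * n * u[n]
Z{n * u[n]}=z/(z-1)^2
By linearity: Z{6 * n * u[n]}=6z/(z-1)^2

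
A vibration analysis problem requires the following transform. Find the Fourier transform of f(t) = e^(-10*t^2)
The Fourier transform of a Gaussian e^(-a * t^2) is sqrt(pi/a) * e^(-omega^2/(4a)).
With a=10: F(omega)=sqrt(pi/10) * e^(-omega^2/40)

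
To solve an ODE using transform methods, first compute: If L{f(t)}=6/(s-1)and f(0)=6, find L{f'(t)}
L{f'(t)}=s·F(s) - f(0)=6s/(s-1) - 6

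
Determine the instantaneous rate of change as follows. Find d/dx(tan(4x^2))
Chain rule: d/dx[tan(u)]=sec²(u)·u' where u=4x^2
u'=8x

Answer: 8x·sec²(4x^2)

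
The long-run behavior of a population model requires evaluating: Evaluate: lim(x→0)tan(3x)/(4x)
tan(u) ≈ u for small u:
tan(3x)/(4x) ≈ 3x/(4x) = 3/4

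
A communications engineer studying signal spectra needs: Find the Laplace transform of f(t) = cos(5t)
L{cos(wt)}=s/(s²+w²)
L{cos(5t)}=s/(s²+25)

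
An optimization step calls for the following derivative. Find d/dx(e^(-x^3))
Chain rule: d/dx[e^u]=e^u · u' where u=-x^3
u'=-3x^2

Answer: -3x^2·e^(-x^3)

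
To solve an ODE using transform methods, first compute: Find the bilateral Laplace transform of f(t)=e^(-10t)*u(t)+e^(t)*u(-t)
For e^(-10t)*u(t): L=1/(s+10), Re(s) > -10
For e^(t)*u(-t): L=-1/(s-1), Re(s) < 1
Combined: F(s)=1/(s+10)-1/(s-1), -10 < Re(s) < 1

Answer: 1/(s+10)-1/(s-1), ROC: -10 < Re(s) < 1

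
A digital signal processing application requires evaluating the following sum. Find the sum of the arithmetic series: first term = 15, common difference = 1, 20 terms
Last term: a_n = 15+(20-1)·1 = 34
Sum = n(a_1+a_n)/2 = 20(15+34)/2 = 490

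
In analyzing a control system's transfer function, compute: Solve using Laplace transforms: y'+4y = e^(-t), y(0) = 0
Take L: sY - 0+4Y = 1/(s+1)
Y(s+4) = 1/(s+1)+0
Y = 1/((s+1)(s+4))+0/(s+4)
Partial fractions: 1/((s+1)(s+4)) = (1/3)/(s+1) - (1/3)/(s+4)
So Y = (1/3)/(s+1) - (1/3)/(s+4)
Inverse Laplace transform (L^(-1){1/(s+1)} = e^(-t), L^(-1){1/(s+4)} = e^(-4t)):

Answer: y(t) = (1/3)·e^(-t) - (1/3)·e^(-4t)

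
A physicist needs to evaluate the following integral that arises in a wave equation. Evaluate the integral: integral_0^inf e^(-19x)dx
integral_0^inf e^(-19x) dx = [-1/19 * e^(-19x)]_0^inf
= 0 - (-1/19) = 1/19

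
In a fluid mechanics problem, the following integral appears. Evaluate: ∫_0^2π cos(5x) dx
Antiderivative: sin(5x)/5
Evaluate at bounds: [sin(5·2π)/5] - [sin(5·0)/5]
=((0) - (0))/5=0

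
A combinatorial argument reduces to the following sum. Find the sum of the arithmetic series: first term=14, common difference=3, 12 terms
Last term: a_n=14+(12-1)·3=47
Sum=n(a_1+a_n)/2=12(14+47)/2=366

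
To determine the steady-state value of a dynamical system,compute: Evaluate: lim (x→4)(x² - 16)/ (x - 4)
Factor: (x² - 16) = (x-4)(x + 4)
Cancel (x-4): lim(x→4) (x + 4) = 8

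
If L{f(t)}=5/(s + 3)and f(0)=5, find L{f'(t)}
L{f'(t)} = s·F(s) - f(0) = 5s/(s+3)-5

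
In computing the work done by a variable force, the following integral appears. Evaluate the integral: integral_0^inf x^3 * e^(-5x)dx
This is a Gamma integral. Substitute u=5x (du=5 dx):
integral_0^inf x^3 * e^(-5x) dx=(1/5^4) integral_0^inf u^3 * e^(-u) du
=Gamma(4)/5^4=3!/5^4=6/625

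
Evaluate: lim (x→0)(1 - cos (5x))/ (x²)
Using 1-cos(u) ≈ u²/2 for small u:
(1-cos(5x)) ≈ (5x)²/2 = 25x²/2
So limit = 25/(2·1) = 25/2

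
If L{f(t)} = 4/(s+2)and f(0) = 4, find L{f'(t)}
L{f'(t)}=s·F(s) - f(0)=4s/(s + 2) - 4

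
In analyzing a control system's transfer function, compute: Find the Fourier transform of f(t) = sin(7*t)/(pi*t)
sin(W * t)/(pi * t) = (W/pi) * sinc(W * t/pi) is the impulse response of the ideal low-pass filter with cutoff W (here W = 7).
Its Fourier transform is a rectangular function:
F(omega) = 1 for |omega| < 7, 0 otherwise

Answer: rect(omega/14) [i.e., 1 for |omega| < 7, 0 otherwise]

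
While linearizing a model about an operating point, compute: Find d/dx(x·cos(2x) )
Product rule: (fg)' = f'g + fg'
f = x, f' = 1
g = cos(2x), g' = -2·sin(2x)

Answer: cos(2x) - 2x·sin(2x)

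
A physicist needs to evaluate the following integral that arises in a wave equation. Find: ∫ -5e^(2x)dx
Since d/dx[e^(2x)] = 2e^(2x), we get -5/2 e^(2x)+C

Answer: (-5/2)e^(2x)+C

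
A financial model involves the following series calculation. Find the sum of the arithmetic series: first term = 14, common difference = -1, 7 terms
Last term: a_n = 14 + (7 - 1)·-1 = 8
Sum = n(a_1 + a_n)/2 = 7(14 + 8)/2 = 77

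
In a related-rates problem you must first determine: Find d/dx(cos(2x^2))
Chain rule: d/dx[cos(u)]=-sin(u)·u' where u=2x^2
u'=4x

Answer: -4x·sin(2x^2)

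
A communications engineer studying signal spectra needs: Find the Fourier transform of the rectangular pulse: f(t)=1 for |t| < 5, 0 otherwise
F(omega)=integral from -5 to 5 of e^(-j * omega * t) dt
=2 * sin(5 * omega)/omega=10 * sinc(5 * omega/pi)

Answer: 2 * sin(5 * omega)/omega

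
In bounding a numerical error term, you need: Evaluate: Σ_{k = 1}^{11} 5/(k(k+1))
Partial fractions: 5/(k(k + 1)) = 5/k - 5/(k + 1)
Telescoping sum: 5(1 - 1/12) = 5·11/12

Answer: 55/12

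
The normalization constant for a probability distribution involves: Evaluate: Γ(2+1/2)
Γ(n + 1/2) = (2n)!√π/(4^n·n!)
= 24√π/(16·2) = (3/4)·√π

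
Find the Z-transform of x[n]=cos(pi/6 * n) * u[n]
Z{cos(w0 * n) * u[n]}=z(z - cos(w0))/(z^2-2z * cos(w0)+1)
With w0=pi/6: X(z)=z(z - cos(pi/6))/(z^2-2z * cos(pi/6)+1)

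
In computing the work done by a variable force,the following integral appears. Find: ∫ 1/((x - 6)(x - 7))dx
Partial fractions: 1/((x-6)(x-7)) = A/(x-6) + B/(x-7)
A = -1, B = 1
∫ [-1· 1/(x-6) + 1· 1/(x-7)] dx
= (1)[ln|x-7| - ln|x-6|] + C

Answer: ln|(x-7)/(x-6)| + C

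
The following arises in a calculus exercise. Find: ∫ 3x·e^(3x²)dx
Let u = 3x², du = 6x dx
∫ (1/2)e^u du = e^u/2+C

Answer: e^(3x²)/2+C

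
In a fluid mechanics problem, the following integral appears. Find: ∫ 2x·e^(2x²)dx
Let u = 2x², du = 4x dx
∫ (1/2)e^u du = e^u/2+C

Answer: e^(2x²)/2+C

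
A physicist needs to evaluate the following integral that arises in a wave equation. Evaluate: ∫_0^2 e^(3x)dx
Antiderivative: (1/3)e^(3x)
Evaluate: (1/3)(e^6 - 1)

Answer: (e^6 - 1)/3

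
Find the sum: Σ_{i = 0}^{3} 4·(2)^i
Geometric series: S=a(1 - r^n)/(1 - r)
a=4, r=2, n=4
S=4(1 - 16)/-1=60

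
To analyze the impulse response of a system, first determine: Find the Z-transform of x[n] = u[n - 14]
Using the time-shift property: Z{u[n-14]} = z^(-14) * z/(z-1)
= z^(-13)/(z-1)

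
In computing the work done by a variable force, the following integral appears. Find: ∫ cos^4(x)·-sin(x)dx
Let u = cos(x), du = -sin(x) dx
∫ u^4 du = u^5/5 + C

Answer: cos^5(x)/5 + C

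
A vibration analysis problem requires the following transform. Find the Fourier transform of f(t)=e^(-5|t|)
Using the standard pair: F{e^(-a|t|)} = 2a/(a^2 + omega^2)
With a = 5: F(omega) = 10/(25 + omega^2)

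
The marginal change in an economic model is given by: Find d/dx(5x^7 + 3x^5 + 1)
Power rule: d/dx(ax^n)=n·a·x^(n-1)
Term by term: 35·x^6+15·x^4

Answer: 35x^6+15x^4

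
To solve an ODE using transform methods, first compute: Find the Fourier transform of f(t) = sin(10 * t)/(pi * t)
sin(W * t)/(pi * t) = (W/pi) * sinc(W * t/pi) is the impulse response of the ideal low-pass filter with cutoff W (here W = 10).
Its Fourier transform is a rectangular function:
F(omega) = 1 for |omega| < 10, 0 otherwise

Answer: rect(omega/20) [i.e., 1 for |omega| < 10, 0 otherwise]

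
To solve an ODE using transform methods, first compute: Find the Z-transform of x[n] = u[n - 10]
Using the time-shift property: Z{u[n-10]}=z^(-10)*z/(z-1)
=z^(-9)/(z-1)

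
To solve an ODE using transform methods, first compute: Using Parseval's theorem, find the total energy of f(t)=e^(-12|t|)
Parseval's theorem: E = integral |f(t)|^2 dt = (1/2pi) integral |F(omega)|^2 domega
E = integral_{-inf}^{inf} e^(-24|t|) dt = 2 * integral_0^inf e^(-24t) dt = 2/(2 * 12) = 1/12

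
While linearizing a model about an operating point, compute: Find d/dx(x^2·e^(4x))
Product rule: (fg)'=f'g+fg'
f=x^2, f'=2x
g=e^(4x), g'=4·e^(4x)

Answer: 2x·e^(4x)+4x^2·e^(4x)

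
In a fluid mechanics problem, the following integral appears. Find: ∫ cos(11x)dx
Using substitution u=11x: ∫ cos(u) du/11=sin(u)/11+C

Answer: (1/11)sin(11x)+C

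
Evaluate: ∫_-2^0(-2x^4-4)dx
Step 1: Find antiderivative F(x) = (-2/5)x^5 - 4x
Step 2: F(0) - F(-2) = 0 - (104/5) = -104/5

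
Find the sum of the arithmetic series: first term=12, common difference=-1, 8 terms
Last term: a_n = 12 + (8 - 1)·-1 = 5
Sum = n(a_1 + a_n)/2 = 8(12 + 5)/2 = 68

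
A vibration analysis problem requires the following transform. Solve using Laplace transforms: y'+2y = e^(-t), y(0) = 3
Take L: sY - 3 + 2Y = 1/(s + 1)
Y(s + 2) = 1/(s + 1) + 3
Y = 1/((s + 1)(s + 2)) + 3/(s + 2)
Partial fractions: 1/((s + 1)(s + 2)) = 1/(s + 1) - 1/(s + 2)
So Y = 1/(s + 1) + 2/(s + 2)
Inverse Laplace transform (L^(-1){1/(s + 1)} = e^(-t), L^(-1){1/(s + 2)} = e^(-2t)):

Answer: y(t) = 1·e^(-t) + 2·e^(-2t)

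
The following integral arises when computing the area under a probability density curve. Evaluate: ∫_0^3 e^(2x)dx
Antiderivative: (1/2)e^(2x)
Evaluate: (1/2)(e^6-1)

Answer: (e^6-1)/2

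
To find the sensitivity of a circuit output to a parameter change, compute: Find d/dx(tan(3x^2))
Chain rule: d/dx[tan(u)] = sec²(u)·u' where u = 3x^2
u' = 6x

Answer: 6x·sec²(3x^2)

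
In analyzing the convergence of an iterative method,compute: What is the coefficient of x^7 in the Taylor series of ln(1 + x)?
ln(1 + x)=Σ (-1)^(n + 1) x^n/n
Coefficient of x^7=(-1)^8/7=1/7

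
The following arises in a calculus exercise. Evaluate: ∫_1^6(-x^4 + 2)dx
Step 1: Find antiderivative F(x)=(-1/5)x^5 + 2x
Step 2: F(6) - F(1)=-7716/5 - (9/5)=-1545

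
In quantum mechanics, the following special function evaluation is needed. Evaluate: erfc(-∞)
erfc(x)=1 - erf(x); erfc(-∞)=1 - erf(-∞)=1 - (-1)=2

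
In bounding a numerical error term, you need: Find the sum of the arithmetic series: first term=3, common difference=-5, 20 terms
Last term: a_n = 3 + (20 - 1)·-5 = -92
Sum = n(a_1 + a_n)/2 = 20(3 + (-92))/2 = -890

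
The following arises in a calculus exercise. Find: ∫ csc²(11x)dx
Since d/dx[-cot(11x)]=11csc²(11x), integral=-cot(11x)/11+C

Answer: (-1/11)cot(11x)+C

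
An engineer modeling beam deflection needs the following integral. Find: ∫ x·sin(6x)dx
By parts: u=x, dv=sin(6x) dx
du=dx, v=-cos(6x)/6
=-x·cos(6x)/6+sin(6x)/6²+C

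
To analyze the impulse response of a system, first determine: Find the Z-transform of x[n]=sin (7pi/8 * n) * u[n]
Z{sin(w0*n)*u[n]} = z*sin(w0)/(z^2 - 2z*cos(w0) + 1)
With w0 = 7pi/8: X(z) = z*sin(7pi/8)/(z^2 - 2z*cos(7pi/8) + 1)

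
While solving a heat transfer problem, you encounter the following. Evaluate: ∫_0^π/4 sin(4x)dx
Antiderivative: -cos(4x)/4
Evaluate at bounds: [-cos(4·π/4)/4] - [-cos(4·0)/4]
=(-(-1)+(1))/4=1/2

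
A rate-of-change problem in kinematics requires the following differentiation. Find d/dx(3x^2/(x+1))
Quotient rule: (f/g)'=(f'g - fg')/g²
f=3x^2, f'=6x
g=x + 1, g'=1

Answer: (6x·(x + 1) - 3x^2)/(x + 1)²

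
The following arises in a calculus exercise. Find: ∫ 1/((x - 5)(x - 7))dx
Partial fractions: 1/((x-5)(x-7))=A/(x-5) + B/(x-7)
A=-1/2, B=1/2
∫ [-1/2· 1/(x-5) + 1/2· 1/(x-7)] dx
=(1/2)[ln|x-7| - ln|x-5|] + C

Answer: (1/2)·ln|(x-7)/(x-5)| + C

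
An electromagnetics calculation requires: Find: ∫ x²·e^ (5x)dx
Integration by parts twice:
First: u=x², dv=e^(5x) dx => x²e^(5x)/5 - (2/5)∫ xe^(5x) dx
Second (∫ xe^(5x) dx): xe^(5x)/5 - e^(5x)/25
Combining: e^(5x)(x²/5-2x/25+2/125)+C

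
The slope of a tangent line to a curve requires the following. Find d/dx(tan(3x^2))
Chain rule: d/dx[tan(u)]=sec²(u)·u' where u=3x^2
u'=6x

Answer: 6x·sec²(3x^2)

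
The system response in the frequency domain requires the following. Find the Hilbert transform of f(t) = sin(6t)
The Hilbert transform shifts each frequency component by -pi/2.
H{sin(wt)}=-cos(wt)
With w=6: H{sin(6t)}=-cos(6t)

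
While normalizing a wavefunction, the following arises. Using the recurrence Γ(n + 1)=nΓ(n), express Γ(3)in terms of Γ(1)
Γ(3) = 2Γ(2) = 2·1Γ(1) = ... = 2!·Γ(1) = 2·Γ(1)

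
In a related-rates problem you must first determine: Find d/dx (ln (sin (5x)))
Chain rule: d/dx[ln(u)]=u'/u where u=sin(5x)
u'=5cos(5x)

Answer: (5cos(5x))/(sin(5x))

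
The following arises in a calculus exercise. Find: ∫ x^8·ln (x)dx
By parts: u=ln(x), dv=x^8 dx
du=1/x dx, v=x^9/9
=x^9·ln(x)/9 - ∫ x^8/9 dx
=x^9·ln(x)/9 - x^9/81+C

Answer: x^9(ln(x)/9-1/81)+C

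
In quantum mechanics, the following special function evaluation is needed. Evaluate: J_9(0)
J_n(0) = 0 for all n > 0 (Bessel function of first kind)
J_9(0) = 0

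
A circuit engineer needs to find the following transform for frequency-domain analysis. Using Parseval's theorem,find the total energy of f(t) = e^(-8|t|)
Parseval's theorem: E=integral |f(t)|^2 dt=(1/2pi) integral |F(omega)|^2 domega
E=integral_{-inf}^{inf} e^(-16|t|) dt=2*integral_0^inf e^(-16t) dt=2/(2*8)=1/8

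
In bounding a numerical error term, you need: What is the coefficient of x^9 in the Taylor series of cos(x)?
cos(x) has only even powers. Coefficient of x^9 = 0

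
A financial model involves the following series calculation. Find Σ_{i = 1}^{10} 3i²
= 3·n(n+1)(2n+1)/6 = 3·10·11·21/6 = 1155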